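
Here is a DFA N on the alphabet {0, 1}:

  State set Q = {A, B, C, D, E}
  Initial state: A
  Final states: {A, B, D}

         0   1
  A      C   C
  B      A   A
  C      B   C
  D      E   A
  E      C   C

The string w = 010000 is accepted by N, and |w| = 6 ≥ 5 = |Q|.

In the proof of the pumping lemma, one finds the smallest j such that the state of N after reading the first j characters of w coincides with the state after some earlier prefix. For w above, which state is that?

State sequence: A -0-> C -1-> C -0-> B -0-> A -0-> C -0-> B
First repeat at step 2: C was already visited.

The earliest repeat is at step j = 2: N is in C, which it already visited at step i = 1.

C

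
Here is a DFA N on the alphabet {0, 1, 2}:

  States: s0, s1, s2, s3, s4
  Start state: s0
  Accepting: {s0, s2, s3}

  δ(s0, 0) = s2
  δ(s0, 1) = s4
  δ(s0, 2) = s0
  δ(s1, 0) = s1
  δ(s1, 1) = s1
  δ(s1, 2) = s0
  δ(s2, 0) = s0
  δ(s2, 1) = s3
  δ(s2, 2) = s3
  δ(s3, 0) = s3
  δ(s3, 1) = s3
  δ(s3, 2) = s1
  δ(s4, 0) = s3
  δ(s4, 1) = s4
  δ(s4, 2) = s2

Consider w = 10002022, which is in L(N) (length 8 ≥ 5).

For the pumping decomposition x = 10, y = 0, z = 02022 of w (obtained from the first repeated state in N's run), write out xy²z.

xy^2z = 10·0·0·02022 = 100002022.
Reading y = 0 takes N from s3 back to s3, so after x·y·y the machine is still in s3, and z then leads to the accepting state s0. Hence 100002022 ∈ L(N).

100002022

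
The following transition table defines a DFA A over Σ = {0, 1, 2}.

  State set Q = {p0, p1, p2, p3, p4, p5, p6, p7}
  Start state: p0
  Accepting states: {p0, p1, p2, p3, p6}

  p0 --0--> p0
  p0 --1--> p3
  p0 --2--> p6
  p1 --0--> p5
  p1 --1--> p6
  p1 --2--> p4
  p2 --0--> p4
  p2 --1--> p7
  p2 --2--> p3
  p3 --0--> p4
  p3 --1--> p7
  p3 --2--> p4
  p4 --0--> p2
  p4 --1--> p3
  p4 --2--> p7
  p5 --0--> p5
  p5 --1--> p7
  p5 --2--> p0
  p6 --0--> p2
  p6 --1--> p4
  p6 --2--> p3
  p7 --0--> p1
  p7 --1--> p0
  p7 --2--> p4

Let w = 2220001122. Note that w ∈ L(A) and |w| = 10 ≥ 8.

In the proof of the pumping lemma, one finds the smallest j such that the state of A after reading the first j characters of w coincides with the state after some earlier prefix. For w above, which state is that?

p4

State sequence: p0 -2-> p6 -2-> p3 -2-> p4 -0-> p2 -0-> p4 -0-> p2 -1-> p7 -1-> p0 -2-> p6 -2-> p3
First repeat at step 5: p4 was already visited.

The earliest repeat is at step j = 5: A is in p4, which it already visited at step i = 3.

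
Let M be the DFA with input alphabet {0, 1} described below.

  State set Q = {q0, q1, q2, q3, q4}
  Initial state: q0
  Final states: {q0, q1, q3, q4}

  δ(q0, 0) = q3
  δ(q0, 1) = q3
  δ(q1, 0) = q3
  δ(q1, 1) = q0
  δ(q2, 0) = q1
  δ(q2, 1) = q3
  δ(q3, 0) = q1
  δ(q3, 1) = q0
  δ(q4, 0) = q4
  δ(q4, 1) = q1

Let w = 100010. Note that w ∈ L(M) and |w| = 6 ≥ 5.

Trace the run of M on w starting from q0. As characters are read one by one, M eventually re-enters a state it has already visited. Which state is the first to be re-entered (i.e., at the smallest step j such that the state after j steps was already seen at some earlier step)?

State sequence: q0 -1-> q3 -0-> q1 -0-> q3 -0-> q1 -1-> q0 -0-> q3
First repeat at step 3: q3 was already visited.

The earliest repeat is at step j = 3: M is in q3, which it already visited at step i = 1.

q3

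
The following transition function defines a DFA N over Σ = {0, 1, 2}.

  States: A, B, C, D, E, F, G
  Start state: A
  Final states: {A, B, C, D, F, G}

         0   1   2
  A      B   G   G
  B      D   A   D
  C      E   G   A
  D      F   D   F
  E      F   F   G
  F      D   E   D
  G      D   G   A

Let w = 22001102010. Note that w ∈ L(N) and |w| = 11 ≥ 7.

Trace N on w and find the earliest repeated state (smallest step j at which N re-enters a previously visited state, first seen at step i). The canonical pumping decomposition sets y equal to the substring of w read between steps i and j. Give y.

Run of N on w = 2 2 0 0 1 1 0 2 0 1 0:
  step 0: A  (start)
  step 1: G  (read 2: A→G)
  step 2: A  (read 2: G→A)   ← first repeat (A seen earlier)
  step 3: B  (read 0: A→B)
  step 4: D  (read 0: B→D)
  step 5: D  (read 1: D→D)
  step 6: D  (read 1: D→D)
  step 7: F  (read 0: D→F)
  step 8: D  (read 2: F→D)
  step 9: F  (read 0: D→F)
  step 10: E  (read 1: F→E)
  step 11: F  (read 0: E→F)

So i = 0, j = 2, giving x = w[0:0] = ε, y = w[0:2] = 22, z = w[2:11] = 001102010.
Check: |xy| = 2 ≤ 7 and |y| = 2 ≥ 1. Reading y takes N from A back to A, so every xyⁱz is accepted.
With |Q| = 7, pigeonhole forces a state repeat no later than step 7; the substring read between the first and second visits to that state can be pumped.

22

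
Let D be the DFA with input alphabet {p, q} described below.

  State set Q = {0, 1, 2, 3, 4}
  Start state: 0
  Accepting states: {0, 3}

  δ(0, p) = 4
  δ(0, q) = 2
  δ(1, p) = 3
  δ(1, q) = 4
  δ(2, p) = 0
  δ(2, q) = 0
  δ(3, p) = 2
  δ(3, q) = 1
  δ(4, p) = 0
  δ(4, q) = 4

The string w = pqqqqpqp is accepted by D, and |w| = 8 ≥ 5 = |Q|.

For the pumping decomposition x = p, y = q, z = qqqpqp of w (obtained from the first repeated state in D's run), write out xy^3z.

pqqqqqqpqp

xy^3z = p·q·q·q·qqqpqp = pqqqqqqpqp.
Reading y = q takes D from 4 back to 4, so after x·y·y·y the machine is still in 4, and z then leads to the accepting state 0. Hence pqqqqqqpqp ∈ L(D).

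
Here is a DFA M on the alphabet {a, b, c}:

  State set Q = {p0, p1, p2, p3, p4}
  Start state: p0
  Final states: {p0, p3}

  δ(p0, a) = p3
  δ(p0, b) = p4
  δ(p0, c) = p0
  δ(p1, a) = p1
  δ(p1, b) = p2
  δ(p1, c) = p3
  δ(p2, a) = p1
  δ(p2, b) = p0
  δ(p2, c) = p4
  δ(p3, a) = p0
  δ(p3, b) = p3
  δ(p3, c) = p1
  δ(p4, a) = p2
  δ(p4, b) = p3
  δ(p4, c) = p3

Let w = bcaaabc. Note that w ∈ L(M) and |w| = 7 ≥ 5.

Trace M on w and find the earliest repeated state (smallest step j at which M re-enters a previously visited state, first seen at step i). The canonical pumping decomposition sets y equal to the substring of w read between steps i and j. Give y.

bca

State sequence: p0 -b-> p4 -c-> p3 -a-> p0 -a-> p3 -a-> p0 -b-> p4 -c-> p3
First repeat at step 3: p0 was already visited.

So i = 0, j = 3, giving x = w[0:0] = ε, y = w[0:3] = bca, z = w[3:7] = aabc.
Check: |xy| = 3 ≤ 5 and |y| = 3 ≥ 1. Reading y takes M from p0 back to p0, so every xyⁱz is accepted.
The DFA has 5 states, so the proof of the pumping lemma guarantees a repeated state among the first 5+1 visited; the segment between the two visits is the pumpable y.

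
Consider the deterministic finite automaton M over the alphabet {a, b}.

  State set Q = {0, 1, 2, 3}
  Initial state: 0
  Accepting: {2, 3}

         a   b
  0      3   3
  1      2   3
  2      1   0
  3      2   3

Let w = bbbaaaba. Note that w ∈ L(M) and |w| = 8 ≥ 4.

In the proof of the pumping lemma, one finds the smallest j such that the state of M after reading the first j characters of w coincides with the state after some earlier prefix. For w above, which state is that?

Run of M on w = b b b a a a b a:
  step 0: 0  (start)
  step 1: 3  (read b: 0→3)
  step 2: 3  (read b: 3→3)   ← first repeat (3 seen earlier)
  step 3: 3  (read b: 3→3)
  step 4: 2  (read a: 3→2)
  step 5: 1  (read a: 2→1)
  step 6: 2  (read a: 1→2)
  step 7: 0  (read b: 2→0)
  step 8: 3  (read a: 0→3)

The earliest repeat is at step j = 2: M is in 3, which it already visited at step i = 1.
With |Q| = 4, pigeonhole forces a state repeat no later than step 4; the substring read between the first and second visits to that state can be pumped.

3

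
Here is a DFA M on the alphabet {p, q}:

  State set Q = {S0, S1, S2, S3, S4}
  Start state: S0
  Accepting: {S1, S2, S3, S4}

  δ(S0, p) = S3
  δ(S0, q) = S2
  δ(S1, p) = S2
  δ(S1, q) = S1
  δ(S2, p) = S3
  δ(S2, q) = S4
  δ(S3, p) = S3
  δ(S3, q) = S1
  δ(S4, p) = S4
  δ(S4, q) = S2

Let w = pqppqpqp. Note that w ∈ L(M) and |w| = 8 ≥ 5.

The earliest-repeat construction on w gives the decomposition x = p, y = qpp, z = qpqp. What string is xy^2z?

xy^2z = p·qpp·qpp·qpqp = pqppqppqpqp.
Reading y = qpp takes M from S3 back to S3, so after x·y·y the machine is still in S3, and z then leads to the accepting state S4. Hence pqppqppqpqp ∈ L(M).

pqppqppqpqp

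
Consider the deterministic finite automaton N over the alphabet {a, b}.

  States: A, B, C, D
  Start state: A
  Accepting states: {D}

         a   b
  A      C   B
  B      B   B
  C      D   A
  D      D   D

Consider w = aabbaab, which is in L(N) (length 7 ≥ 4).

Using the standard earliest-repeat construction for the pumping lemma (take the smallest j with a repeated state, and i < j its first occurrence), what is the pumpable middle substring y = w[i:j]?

State sequence: A -a-> C -a-> D -b-> D -b-> D -a-> D -a-> D -b-> D
First repeat at step 3: D was already visited.

So i = 2, j = 3, giving x = w[0:2] = aa, y = w[2:3] = b, z = w[3:7] = baab.
Check: |xy| = 3 ≤ 4 and |y| = 1 ≥ 1. Reading y takes N from D back to D, so every xyⁱz is accepted.

b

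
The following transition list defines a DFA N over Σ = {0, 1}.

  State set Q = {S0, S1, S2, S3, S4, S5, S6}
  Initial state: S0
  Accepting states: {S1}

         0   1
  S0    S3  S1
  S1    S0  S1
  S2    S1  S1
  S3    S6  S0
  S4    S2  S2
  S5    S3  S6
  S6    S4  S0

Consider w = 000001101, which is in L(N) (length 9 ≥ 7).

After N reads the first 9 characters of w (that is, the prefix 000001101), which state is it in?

State sequence: S0 -0-> S3 -0-> S6 -0-> S4 -0-> S2 -0-> S1 -1-> S1 -1-> S1 -0-> S0 -1-> S1

After reading 9 characters, N is in state S1.

S1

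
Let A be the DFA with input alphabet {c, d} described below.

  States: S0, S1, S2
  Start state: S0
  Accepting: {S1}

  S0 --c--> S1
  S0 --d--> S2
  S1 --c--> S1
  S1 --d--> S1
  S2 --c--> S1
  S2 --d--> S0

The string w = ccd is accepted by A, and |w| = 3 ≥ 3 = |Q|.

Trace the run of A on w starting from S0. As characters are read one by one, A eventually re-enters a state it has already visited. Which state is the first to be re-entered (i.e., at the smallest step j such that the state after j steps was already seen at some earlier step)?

Run of A on w = c c d:
  step 0: S0  (start)
  step 1: S1  (read c: S0→S1)
  step 2: S1  (read c: S1→S1)   ← first repeat (S1 seen earlier)
  step 3: S1  (read d: S1→S1)

The earliest repeat is at step j = 2: A is in S1, which it already visited at step i = 1.

S1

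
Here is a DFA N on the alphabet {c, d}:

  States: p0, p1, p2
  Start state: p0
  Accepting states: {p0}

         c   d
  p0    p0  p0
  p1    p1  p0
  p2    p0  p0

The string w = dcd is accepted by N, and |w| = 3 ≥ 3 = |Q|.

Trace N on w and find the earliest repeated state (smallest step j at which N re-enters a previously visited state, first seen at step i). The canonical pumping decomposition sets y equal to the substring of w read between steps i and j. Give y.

d

State sequence: p0 -d-> p0 -c-> p0 -d-> p0
First repeat at step 1: p0 was already visited.

So i = 0, j = 1, giving x = w[0:0] = ε, y = w[0:1] = d, z = w[1:3] = cd.
Check: |xy| = 1 ≤ 3 and |y| = 1 ≥ 1. Reading y takes N from p0 back to p0, so every xyⁱz is accepted.
Pumping length from the standard proof: p = 3 (the number of states). The repeated state found above gives |xy| = j ≤ 3 and |y| = j − i ≥ 1.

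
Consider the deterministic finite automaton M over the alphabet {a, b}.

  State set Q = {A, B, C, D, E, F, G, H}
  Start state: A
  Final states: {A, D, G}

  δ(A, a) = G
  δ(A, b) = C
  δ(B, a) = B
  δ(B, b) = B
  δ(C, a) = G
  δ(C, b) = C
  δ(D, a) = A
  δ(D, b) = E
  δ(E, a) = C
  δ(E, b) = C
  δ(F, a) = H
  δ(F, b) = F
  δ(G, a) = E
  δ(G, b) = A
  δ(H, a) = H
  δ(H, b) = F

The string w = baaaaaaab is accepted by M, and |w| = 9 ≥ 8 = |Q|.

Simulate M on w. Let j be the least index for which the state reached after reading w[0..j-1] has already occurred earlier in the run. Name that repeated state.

State sequence: A -b-> C -a-> G -a-> E -a-> C -a-> G -a-> E -a-> C -a-> G -b-> A
First repeat at step 4: C was already visited.

The earliest repeat is at step j = 4: M is in C, which it already visited at step i = 1.
Pumping length from the standard proof: p = 8 (the number of states). The repeated state found above gives |xy| = j ≤ 8 and |y| = j − i ≥ 1.

C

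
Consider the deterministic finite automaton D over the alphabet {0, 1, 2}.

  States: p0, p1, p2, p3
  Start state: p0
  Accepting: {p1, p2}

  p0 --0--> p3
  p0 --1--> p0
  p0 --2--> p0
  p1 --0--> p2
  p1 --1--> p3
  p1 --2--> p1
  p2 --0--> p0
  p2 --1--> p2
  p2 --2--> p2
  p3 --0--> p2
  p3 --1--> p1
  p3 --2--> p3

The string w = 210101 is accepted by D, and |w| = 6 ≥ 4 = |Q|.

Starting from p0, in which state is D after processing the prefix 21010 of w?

State sequence: p0 -2-> p0 -1-> p0 -0-> p3 -1-> p1 -0-> p2

After reading 5 characters, D is in state p2.

p2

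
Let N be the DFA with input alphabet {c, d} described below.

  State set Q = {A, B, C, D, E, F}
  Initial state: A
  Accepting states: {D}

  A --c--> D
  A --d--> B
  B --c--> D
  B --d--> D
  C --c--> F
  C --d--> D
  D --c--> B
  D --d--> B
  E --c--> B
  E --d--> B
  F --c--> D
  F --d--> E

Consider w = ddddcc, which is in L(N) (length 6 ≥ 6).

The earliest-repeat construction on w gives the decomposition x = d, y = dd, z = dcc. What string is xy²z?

xy^2z = d·dd·dd·dcc = ddddddcc.
Reading y = dd takes N from B back to B, so after x·y·y the machine is still in B, and z then leads to the accepting state D. Hence ddddddcc ∈ L(N).

ddddddcc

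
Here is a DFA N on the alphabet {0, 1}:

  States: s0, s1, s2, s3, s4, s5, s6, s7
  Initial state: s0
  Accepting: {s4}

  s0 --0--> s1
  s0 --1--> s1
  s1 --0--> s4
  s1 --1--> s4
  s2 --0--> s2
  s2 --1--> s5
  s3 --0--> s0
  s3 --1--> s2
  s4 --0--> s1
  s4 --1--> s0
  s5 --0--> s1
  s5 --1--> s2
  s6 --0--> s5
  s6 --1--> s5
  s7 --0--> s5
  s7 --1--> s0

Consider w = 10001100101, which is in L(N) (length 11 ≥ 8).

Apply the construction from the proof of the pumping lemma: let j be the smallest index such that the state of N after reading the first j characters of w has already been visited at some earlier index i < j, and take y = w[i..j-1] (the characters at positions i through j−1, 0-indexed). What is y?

Run of N on w = 1 0 0 0 1 1 0 0 1 0 1:
  step 0: s0  (start)
  step 1: s1  (read 1: s0→s1)
  step 2: s4  (read 0: s1→s4)
  step 3: s1  (read 0: s4→s1)   ← first repeat (s1 seen earlier)
  step 4: s4  (read 0: s1→s4)
  step 5: s0  (read 1: s4→s0)
  step 6: s1  (read 1: s0→s1)
  step 7: s4  (read 0: s1→s4)
  step 8: s1  (read 0: s4→s1)
  step 9: s4  (read 1: s1→s4)
  step 10: s1  (read 0: s4→s1)
  step 11: s4  (read 1: s1→s4)

So i = 1, j = 3, giving x = w[0:1] = 1, y = w[1:3] = 00, z = w[3:11] = 01100101.
Check: |xy| = 3 ≤ 8 and |y| = 2 ≥ 1. Reading y takes N from s1 back to s1, so every xyⁱz is accepted.

00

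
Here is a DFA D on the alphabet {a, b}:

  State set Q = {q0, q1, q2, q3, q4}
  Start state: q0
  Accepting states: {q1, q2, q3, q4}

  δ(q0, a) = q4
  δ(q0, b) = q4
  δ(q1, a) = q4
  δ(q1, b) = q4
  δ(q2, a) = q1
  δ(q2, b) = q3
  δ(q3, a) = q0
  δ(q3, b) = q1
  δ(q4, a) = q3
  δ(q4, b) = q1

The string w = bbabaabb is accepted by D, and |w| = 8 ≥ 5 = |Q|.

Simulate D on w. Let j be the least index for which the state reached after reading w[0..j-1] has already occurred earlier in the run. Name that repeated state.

Run of D on w = b b a b a a b b:
  step 0: q0  (start)
  step 1: q4  (read b: q0→q4)
  step 2: q1  (read b: q4→q1)
  step 3: q4  (read a: q1→q4)   ← first repeat (q4 seen earlier)
  step 4: q1  (read b: q4→q1)
  step 5: q4  (read a: q1→q4)
  step 6: q3  (read a: q4→q3)
  step 7: q1  (read b: q3→q1)
  step 8: q4  (read b: q1→q4)

The earliest repeat is at step j = 3: D is in q4, which it already visited at step i = 1.
With |Q| = 5, pigeonhole forces a state repeat no later than step 5; the substring read between the first and second visits to that state can be pumped.

q4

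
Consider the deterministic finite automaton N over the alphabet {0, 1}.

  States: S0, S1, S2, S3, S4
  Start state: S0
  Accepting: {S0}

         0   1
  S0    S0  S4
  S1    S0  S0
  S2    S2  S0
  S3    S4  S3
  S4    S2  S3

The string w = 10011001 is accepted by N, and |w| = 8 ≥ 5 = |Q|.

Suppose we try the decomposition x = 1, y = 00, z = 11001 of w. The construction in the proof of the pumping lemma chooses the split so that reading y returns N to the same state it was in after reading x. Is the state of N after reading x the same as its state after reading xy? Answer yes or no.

no

State sequence: S0 -1-> S4 -0-> S2 -0-> S2

After x (step 1): S4. After xy (step 3): S2.
They differ (S4 ≠ S2), so y is not a cycle from the state after x; this split is not the one the pumping-lemma construction produces, and pumping y need not keep the string in L(N).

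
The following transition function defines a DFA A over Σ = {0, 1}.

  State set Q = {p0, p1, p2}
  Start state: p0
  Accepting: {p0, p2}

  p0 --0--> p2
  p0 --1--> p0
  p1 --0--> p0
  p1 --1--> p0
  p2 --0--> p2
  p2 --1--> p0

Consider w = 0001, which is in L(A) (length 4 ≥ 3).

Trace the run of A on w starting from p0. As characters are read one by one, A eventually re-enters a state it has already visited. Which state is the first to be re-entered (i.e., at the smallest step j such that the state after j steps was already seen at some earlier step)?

State sequence: p0 -0-> p2 -0-> p2 -0-> p2 -1-> p0
First repeat at step 2: p2 was already visited.

The earliest repeat is at step j = 2: A is in p2, which it already visited at step i = 1.
Since A has 3 states, any run of length ≥ 3 visits 3+1 states, so by pigeonhole some state repeats within the first 3 steps — that repeat gives the pumpable loop.

p2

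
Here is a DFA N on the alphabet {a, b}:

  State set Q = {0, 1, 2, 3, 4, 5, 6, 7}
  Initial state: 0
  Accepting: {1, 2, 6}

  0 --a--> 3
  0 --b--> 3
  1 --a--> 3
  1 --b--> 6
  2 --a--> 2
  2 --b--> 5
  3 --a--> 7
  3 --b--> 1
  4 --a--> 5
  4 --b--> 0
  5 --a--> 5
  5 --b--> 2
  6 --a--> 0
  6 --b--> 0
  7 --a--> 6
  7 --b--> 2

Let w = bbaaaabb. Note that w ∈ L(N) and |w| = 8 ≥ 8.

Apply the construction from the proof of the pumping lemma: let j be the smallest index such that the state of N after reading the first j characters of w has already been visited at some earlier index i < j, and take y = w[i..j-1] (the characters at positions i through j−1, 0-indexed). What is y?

Run of N on w = b b a a a a b b:
  step 0: 0  (start)
  step 1: 3  (read b: 0→3)
  step 2: 1  (read b: 3→1)
  step 3: 3  (read a: 1→3)   ← first repeat (3 seen earlier)
  step 4: 7  (read a: 3→7)
  step 5: 6  (read a: 7→6)
  step 6: 0  (read a: 6→0)
  step 7: 3  (read b: 0→3)
  step 8: 1  (read b: 3→1)

So i = 1, j = 3, giving x = w[0:1] = b, y = w[1:3] = ba, z = w[3:8] = aaabb.
Check: |xy| = 3 ≤ 8 and |y| = 2 ≥ 1. Reading y takes N from 3 back to 3, so every xyⁱz is accepted.
Pumping length from the standard proof: p = 8 (the number of states). The repeated state found above gives |xy| = j ≤ 8 and |y| = j − i ≥ 1.

ba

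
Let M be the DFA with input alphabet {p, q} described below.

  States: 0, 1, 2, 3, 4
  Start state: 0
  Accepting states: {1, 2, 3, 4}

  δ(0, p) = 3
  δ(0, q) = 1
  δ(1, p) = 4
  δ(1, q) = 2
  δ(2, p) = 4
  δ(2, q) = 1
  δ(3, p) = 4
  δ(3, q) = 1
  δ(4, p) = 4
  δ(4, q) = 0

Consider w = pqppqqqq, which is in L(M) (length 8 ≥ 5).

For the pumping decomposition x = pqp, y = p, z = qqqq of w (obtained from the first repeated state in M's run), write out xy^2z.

xy^2z = pqp·p·p·qqqq = pqpppqqqq.
Reading y = p takes M from 4 back to 4, so after x·y·y the machine is still in 4, and z then leads to the accepting state 1. Hence pqpppqqqq ∈ L(M).

pqpppqqqq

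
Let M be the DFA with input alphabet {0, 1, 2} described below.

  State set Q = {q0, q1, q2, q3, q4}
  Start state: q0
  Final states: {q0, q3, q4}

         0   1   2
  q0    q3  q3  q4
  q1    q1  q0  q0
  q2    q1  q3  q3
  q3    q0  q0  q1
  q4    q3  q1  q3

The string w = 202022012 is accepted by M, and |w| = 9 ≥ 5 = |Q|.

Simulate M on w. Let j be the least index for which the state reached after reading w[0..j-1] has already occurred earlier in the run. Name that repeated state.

Run of M on w = 2 0 2 0 2 2 0 1 2:
  step 0: q0  (start)
  step 1: q4  (read 2: q0→q4)
  step 2: q3  (read 0: q4→q3)
  step 3: q1  (read 2: q3→q1)
  step 4: q1  (read 0: q1→q1)   ← first repeat (q1 seen earlier)
  step 5: q0  (read 2: q1→q0)
  step 6: q4  (read 2: q0→q4)
  step 7: q3  (read 0: q4→q3)
  step 8: q0  (read 1: q3→q0)
  step 9: q4  (read 2: q0→q4)

The earliest repeat is at step j = 4: M is in q1, which it already visited at step i = 3.
With |Q| = 5, pigeonhole forces a state repeat no later than step 5; the substring read between the first and second visits to that state can be pumped.

q1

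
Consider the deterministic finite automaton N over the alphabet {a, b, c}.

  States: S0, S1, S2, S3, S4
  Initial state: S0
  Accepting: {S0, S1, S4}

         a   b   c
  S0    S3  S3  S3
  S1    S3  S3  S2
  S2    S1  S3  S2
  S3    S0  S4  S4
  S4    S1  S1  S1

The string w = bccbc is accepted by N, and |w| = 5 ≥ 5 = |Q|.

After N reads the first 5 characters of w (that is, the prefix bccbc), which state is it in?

S4

State sequence: S0 -b-> S3 -c-> S4 -c-> S1 -b-> S3 -c-> S4

After reading 5 characters, N is in state S4.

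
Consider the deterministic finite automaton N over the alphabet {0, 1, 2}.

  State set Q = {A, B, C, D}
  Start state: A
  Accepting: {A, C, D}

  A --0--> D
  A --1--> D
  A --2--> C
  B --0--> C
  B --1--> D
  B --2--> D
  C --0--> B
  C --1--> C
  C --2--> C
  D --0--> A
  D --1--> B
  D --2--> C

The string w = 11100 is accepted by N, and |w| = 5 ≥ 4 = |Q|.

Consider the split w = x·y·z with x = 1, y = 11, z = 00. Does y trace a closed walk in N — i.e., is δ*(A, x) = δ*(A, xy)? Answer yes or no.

State sequence: A -1-> D -1-> B -1-> D

After x (step 1): D. After xy (step 3): D.
They match, so y = 11 drives N around a cycle from D back to itself; pumping y any number of times keeps N in D before reading z, and xyⁱz ∈ L(N) for every i ≥ 0.

yes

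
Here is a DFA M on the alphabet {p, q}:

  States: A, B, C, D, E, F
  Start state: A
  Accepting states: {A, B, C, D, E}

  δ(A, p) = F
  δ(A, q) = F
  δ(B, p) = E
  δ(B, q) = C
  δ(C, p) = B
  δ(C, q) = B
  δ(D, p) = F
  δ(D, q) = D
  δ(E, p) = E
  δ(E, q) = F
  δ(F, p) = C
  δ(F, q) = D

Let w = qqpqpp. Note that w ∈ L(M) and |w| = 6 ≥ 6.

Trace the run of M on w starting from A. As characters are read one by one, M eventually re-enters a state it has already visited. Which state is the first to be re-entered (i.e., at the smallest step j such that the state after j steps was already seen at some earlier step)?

Run of M on w = q q p q p p:
  step 0: A  (start)
  step 1: F  (read q: A→F)
  step 2: D  (read q: F→D)
  step 3: F  (read p: D→F)   ← first repeat (F seen earlier)
  step 4: D  (read q: F→D)
  step 5: F  (read p: D→F)
  step 6: C  (read p: F→C)

The earliest repeat is at step j = 3: M is in F, which it already visited at step i = 1.

F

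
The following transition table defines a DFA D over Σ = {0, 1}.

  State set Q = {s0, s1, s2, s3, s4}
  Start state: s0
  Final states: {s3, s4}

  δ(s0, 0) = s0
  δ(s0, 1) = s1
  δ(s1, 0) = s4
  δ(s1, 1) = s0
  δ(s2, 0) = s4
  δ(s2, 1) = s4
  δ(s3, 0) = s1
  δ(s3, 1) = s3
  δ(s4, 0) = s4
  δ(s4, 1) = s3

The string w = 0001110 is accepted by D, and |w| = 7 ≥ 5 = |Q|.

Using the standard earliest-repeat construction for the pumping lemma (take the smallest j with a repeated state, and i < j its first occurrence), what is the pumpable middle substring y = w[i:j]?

Run of D on w = 0 0 0 1 1 1 0:
  step 0: s0  (start)
  step 1: s0  (read 0: s0→s0)   ← first repeat (s0 seen earlier)
  step 2: s0  (read 0: s0→s0)
  step 3: s0  (read 0: s0→s0)
  step 4: s1  (read 1: s0→s1)
  step 5: s0  (read 1: s1→s0)
  step 6: s1  (read 1: s0→s1)
  step 7: s4  (read 0: s1→s4)

So i = 0, j = 1, giving x = w[0:0] = ε, y = w[0:1] = 0, z = w[1:7] = 001110.
Check: |xy| = 1 ≤ 5 and |y| = 1 ≥ 1. Reading y takes D from s0 back to s0, so every xyⁱz is accepted.
Since D has 5 states, any run of length ≥ 5 visits 5+1 states, so by pigeonhole some state repeats within the first 5 steps — that repeat gives the pumpable loop.

0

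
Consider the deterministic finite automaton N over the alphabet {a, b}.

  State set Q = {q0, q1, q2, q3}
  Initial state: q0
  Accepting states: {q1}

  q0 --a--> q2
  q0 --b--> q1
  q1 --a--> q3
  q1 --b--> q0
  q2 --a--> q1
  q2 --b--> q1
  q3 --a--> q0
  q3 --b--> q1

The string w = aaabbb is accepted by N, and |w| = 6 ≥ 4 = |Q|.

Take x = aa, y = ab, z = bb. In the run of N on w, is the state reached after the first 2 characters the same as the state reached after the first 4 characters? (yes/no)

Run of N on the first 4 characters of w = a a a b:
  step 0: q0  (start)
  step 1: q2  (read a: q0→q2)
  step 2: q1  (read a: q2→q1)
  step 3: q3  (read a: q1→q3)
  step 4: q1  (read b: q3→q1)

After x (step 2): q1. After xy (step 4): q1.
They match, so y = ab drives N around a cycle from q1 back to itself; pumping y any number of times keeps N in q1 before reading z, and xyⁱz ∈ L(N) for every i ≥ 0.

yes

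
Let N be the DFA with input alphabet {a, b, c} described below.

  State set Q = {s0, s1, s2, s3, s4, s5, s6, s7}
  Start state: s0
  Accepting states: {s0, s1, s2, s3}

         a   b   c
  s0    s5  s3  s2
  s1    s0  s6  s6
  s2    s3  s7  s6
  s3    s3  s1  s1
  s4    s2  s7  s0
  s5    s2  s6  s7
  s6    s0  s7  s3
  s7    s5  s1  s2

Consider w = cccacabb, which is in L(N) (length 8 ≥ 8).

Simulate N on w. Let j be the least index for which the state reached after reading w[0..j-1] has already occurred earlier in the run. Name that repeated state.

State sequence: s0 -c-> s2 -c-> s6 -c-> s3 -a-> s3 -c-> s1 -a-> s0 -b-> s3 -b-> s1
First repeat at step 4: s3 was already visited.

The earliest repeat is at step j = 4: N is in s3, which it already visited at step i = 3.

s3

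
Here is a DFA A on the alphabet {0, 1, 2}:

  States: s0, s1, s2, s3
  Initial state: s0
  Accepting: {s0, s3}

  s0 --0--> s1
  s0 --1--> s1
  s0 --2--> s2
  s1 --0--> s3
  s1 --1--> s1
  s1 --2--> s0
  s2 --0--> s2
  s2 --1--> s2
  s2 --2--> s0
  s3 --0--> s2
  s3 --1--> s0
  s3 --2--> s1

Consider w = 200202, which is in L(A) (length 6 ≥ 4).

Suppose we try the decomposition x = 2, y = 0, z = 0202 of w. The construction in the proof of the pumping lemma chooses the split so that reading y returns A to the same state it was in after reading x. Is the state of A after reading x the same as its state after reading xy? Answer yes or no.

State sequence: s0 -2-> s2 -0-> s2

After x (step 1): s2. After xy (step 2): s2.
They match, so y = 0 drives A around a cycle from s2 back to itself; pumping y any number of times keeps A in s2 before reading z, and xyⁱz ∈ L(A) for every i ≥ 0.

yes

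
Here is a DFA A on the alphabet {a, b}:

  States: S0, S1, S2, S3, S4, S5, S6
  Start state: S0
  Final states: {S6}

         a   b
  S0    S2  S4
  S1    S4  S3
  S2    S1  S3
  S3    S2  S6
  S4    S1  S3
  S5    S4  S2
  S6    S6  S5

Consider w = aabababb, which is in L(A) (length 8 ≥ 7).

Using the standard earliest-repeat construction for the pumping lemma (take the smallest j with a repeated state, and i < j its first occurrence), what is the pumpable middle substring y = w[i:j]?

aba

Run of A on w = a a b a b a b b:
  step 0: S0  (start)
  step 1: S2  (read a: S0→S2)
  step 2: S1  (read a: S2→S1)
  step 3: S3  (read b: S1→S3)
  step 4: S2  (read a: S3→S2)   ← first repeat (S2 seen earlier)
  step 5: S3  (read b: S2→S3)
  step 6: S2  (read a: S3→S2)
  step 7: S3  (read b: S2→S3)
  step 8: S6  (read b: S3→S6)

So i = 1, j = 4, giving x = w[0:1] = a, y = w[1:4] = aba, z = w[4:8] = babb.
Check: |xy| = 4 ≤ 7 and |y| = 3 ≥ 1. Reading y takes A from S2 back to S2, so every xyⁱz is accepted.
The DFA has 7 states, so the proof of the pumping lemma guarantees a repeated state among the first 7+1 visited; the segment between the two visits is the pumpable y.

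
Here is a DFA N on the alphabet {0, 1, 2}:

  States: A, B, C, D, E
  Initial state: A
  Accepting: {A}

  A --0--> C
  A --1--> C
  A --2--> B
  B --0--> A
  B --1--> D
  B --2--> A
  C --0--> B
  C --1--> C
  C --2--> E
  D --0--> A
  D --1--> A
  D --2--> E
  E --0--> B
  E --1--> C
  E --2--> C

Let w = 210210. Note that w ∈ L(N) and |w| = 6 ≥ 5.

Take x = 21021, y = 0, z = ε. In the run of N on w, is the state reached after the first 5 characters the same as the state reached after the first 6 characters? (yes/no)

no

Run of N on the first 6 characters of w = 2 1 0 2 1 0:
  step 0: A  (start)
  step 1: B  (read 2: A→B)
  step 2: D  (read 1: B→D)
  step 3: A  (read 0: D→A)
  step 4: B  (read 2: A→B)
  step 5: D  (read 1: B→D)
  step 6: A  (read 0: D→A)

After x (step 5): D. After xy (step 6): A.
They differ (D ≠ A), so y is not a cycle from the state after x; this split is not the one the pumping-lemma construction produces, and pumping y need not keep the string in L(N).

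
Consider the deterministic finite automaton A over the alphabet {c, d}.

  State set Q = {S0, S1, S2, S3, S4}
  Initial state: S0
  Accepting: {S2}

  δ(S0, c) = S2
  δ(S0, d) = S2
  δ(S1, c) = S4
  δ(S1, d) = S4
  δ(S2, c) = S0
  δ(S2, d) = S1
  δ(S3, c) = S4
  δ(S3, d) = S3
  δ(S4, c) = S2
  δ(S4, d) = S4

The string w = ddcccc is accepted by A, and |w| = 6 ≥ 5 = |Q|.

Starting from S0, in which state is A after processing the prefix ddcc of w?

State sequence: S0 -d-> S2 -d-> S1 -c-> S4 -c-> S2

After reading 4 characters, A is in state S2.

S2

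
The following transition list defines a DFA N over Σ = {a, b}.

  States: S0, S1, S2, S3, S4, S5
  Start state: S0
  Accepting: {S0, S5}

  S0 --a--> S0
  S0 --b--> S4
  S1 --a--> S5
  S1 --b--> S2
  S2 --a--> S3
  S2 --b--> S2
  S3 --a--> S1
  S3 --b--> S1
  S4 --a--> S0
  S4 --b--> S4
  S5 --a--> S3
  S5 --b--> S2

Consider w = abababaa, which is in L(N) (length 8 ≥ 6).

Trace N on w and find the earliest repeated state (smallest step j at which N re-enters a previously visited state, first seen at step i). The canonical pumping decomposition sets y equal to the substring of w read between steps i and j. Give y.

a

State sequence: S0 -a-> S0 -b-> S4 -a-> S0 -b-> S4 -a-> S0 -b-> S4 -a-> S0 -a-> S0
First repeat at step 1: S0 was already visited.

So i = 0, j = 1, giving x = w[0:0] = ε, y = w[0:1] = a, z = w[1:8] = bababaa.
Check: |xy| = 1 ≤ 6 and |y| = 1 ≥ 1. Reading y takes N from S0 back to S0, so every xyⁱz is accepted.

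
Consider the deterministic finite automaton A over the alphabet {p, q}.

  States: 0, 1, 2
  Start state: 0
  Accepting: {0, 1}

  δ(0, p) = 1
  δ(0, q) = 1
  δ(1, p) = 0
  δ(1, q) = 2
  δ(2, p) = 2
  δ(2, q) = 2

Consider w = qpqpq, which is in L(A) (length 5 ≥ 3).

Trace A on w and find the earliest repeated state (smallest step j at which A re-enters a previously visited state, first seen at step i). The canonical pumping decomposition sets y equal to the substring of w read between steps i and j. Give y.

State sequence: 0 -q-> 1 -p-> 0 -q-> 1 -p-> 0 -q-> 1
First repeat at step 2: 0 was already visited.

So i = 0, j = 2, giving x = w[0:0] = ε, y = w[0:2] = qp, z = w[2:5] = qpq.
Check: |xy| = 2 ≤ 3 and |y| = 2 ≥ 1. Reading y takes A from 0 back to 0, so every xyⁱz is accepted.

qp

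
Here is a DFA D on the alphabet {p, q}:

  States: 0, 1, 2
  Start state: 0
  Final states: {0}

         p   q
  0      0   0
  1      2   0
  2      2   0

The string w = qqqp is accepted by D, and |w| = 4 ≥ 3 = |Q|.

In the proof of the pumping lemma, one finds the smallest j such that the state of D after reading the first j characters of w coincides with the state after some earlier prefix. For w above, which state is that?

Run of D on w = q q q p:
  step 0: 0  (start)
  step 1: 0  (read q: 0→0)   ← first repeat (0 seen earlier)
  step 2: 0  (read q: 0→0)
  step 3: 0  (read q: 0→0)
  step 4: 0  (read p: 0→0)

The earliest repeat is at step j = 1: D is in 0, which it already visited at step i = 0.
With |Q| = 3, pigeonhole forces a state repeat no later than step 3; the substring read between the first and second visits to that state can be pumped.

0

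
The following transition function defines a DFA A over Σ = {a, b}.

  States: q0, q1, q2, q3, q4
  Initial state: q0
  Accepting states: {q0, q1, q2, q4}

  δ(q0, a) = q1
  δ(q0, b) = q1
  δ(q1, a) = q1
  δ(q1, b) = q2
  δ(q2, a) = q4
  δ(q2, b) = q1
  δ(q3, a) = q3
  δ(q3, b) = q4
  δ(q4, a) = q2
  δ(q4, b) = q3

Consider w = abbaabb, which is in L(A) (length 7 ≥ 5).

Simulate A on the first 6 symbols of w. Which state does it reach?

State sequence: q0 -a-> q1 -b-> q2 -b-> q1 -a-> q1 -a-> q1 -b-> q2

After reading 6 characters, A is in state q2.

q2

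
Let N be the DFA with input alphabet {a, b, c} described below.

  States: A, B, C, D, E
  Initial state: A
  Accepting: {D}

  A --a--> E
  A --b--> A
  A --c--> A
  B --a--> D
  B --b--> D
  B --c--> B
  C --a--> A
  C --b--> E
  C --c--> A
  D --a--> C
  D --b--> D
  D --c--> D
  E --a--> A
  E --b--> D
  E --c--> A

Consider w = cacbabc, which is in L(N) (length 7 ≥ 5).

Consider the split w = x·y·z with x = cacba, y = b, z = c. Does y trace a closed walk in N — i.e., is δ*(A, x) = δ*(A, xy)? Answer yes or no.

no

State sequence: A -c-> A -a-> E -c-> A -b-> A -a-> E -b-> D

After x (step 5): E. After xy (step 6): D.
They differ (E ≠ D), so y is not a cycle from the state after x; this split is not the one the pumping-lemma construction produces, and pumping y need not keep the string in L(N).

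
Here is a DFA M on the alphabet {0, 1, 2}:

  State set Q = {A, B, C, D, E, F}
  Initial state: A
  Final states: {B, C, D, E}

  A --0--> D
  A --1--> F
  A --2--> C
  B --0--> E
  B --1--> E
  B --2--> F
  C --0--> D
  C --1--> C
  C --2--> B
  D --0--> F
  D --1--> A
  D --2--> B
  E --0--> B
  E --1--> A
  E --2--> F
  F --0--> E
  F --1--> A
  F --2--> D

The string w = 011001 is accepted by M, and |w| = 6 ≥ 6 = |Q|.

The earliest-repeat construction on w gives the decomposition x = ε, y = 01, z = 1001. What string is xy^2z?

01011001

xy^2z = ε·01·01·1001 = 01011001.
Reading y = 01 takes M from A back to A, so after x·y·y the machine is still in A, and z then leads to the accepting state E. Hence 01011001 ∈ L(M).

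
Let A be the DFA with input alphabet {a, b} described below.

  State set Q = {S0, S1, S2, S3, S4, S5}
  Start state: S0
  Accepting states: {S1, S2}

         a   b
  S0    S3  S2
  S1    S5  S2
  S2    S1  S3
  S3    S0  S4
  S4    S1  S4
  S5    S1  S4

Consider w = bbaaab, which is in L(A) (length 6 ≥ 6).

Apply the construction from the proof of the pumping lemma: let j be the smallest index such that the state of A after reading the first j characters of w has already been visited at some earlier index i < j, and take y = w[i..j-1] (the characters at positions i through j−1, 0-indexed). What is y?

State sequence: S0 -b-> S2 -b-> S3 -a-> S0 -a-> S3 -a-> S0 -b-> S2
First repeat at step 3: S0 was already visited.

So i = 0, j = 3, giving x = w[0:0] = ε, y = w[0:3] = bba, z = w[3:6] = aab.
Check: |xy| = 3 ≤ 6 and |y| = 3 ≥ 1. Reading y takes A from S0 back to S0, so every xyⁱz is accepted.
Pumping length from the standard proof: p = 6 (the number of states). The repeated state found above gives |xy| = j ≤ 6 and |y| = j − i ≥ 1.

bba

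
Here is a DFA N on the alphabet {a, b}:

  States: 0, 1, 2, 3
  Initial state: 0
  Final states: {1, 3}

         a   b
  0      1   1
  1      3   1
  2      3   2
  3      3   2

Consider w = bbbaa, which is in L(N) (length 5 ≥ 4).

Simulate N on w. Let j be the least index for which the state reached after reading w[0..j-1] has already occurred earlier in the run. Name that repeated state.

Run of N on w = b b b a a:
  step 0: 0  (start)
  step 1: 1  (read b: 0→1)
  step 2: 1  (read b: 1→1)   ← first repeat (1 seen earlier)
  step 3: 1  (read b: 1→1)
  step 4: 3  (read a: 1→3)
  step 5: 3  (read a: 3→3)

The earliest repeat is at step j = 2: N is in 1, which it already visited at step i = 1.

1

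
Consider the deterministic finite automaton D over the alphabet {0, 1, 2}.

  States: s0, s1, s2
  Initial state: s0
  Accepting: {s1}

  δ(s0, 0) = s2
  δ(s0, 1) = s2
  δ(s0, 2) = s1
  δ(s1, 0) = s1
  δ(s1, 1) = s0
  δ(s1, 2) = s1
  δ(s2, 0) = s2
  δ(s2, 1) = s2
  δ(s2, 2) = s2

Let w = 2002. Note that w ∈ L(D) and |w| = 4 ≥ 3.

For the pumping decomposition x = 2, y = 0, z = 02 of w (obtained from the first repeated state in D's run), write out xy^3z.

xy^3z = 2·0·0·0·02 = 200002.
Reading y = 0 takes D from s1 back to s1, so after x·y·y·y the machine is still in s1, and z then leads to the accepting state s1. Hence 200002 ∈ L(D).

200002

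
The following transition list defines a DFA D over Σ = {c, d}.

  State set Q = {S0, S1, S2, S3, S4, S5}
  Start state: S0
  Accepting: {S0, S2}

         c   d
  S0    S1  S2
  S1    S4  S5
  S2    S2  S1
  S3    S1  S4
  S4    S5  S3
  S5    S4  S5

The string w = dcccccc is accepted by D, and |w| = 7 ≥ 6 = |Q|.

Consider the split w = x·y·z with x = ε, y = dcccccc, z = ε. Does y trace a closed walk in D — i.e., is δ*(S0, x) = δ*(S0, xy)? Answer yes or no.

no

State sequence: S0 -d-> S2 -c-> S2 -c-> S2 -c-> S2 -c-> S2 -c-> S2 -c-> S2

After x (step 0): S0. After xy (step 7): S2.
They differ (S0 ≠ S2), so y is not a cycle from the state after x; this split is not the one the pumping-lemma construction produces, and pumping y need not keep the string in L(D).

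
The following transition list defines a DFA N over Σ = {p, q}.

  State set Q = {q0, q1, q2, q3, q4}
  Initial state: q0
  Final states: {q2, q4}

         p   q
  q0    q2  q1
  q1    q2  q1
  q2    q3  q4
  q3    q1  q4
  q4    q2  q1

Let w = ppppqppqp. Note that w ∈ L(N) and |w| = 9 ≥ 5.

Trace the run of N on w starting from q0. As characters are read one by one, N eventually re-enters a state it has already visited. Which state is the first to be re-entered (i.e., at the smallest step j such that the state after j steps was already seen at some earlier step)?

q2

Run of N on w = p p p p q p p q p:
  step 0: q0  (start)
  step 1: q2  (read p: q0→q2)
  step 2: q3  (read p: q2→q3)
  step 3: q1  (read p: q3→q1)
  step 4: q2  (read p: q1→q2)   ← first repeat (q2 seen earlier)
  step 5: q4  (read q: q2→q4)
  step 6: q2  (read p: q4→q2)
  step 7: q3  (read p: q2→q3)
  step 8: q4  (read q: q3→q4)
  step 9: q2  (read p: q4→q2)

The earliest repeat is at step j = 4: N is in q2, which it already visited at step i = 1.
The DFA has 5 states, so the proof of the pumping lemma guarantees a repeated state among the first 5+1 visited; the segment between the two visits is the pumpable y.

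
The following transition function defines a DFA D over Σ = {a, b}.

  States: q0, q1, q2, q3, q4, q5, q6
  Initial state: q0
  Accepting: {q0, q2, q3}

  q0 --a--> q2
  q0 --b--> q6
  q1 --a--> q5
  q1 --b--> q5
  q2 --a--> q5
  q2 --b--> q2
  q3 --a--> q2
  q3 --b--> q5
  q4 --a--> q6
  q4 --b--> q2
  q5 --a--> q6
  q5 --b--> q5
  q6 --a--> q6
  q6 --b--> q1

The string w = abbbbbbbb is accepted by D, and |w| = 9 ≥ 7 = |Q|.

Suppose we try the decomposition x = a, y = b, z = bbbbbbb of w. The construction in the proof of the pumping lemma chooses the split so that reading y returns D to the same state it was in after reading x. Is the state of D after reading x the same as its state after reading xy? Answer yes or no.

yes

Run of D on the first 2 characters of w = a b:
  step 0: q0  (start)
  step 1: q2  (read a: q0→q2)
  step 2: q2  (read b: q2→q2)

After x (step 1): q2. After xy (step 2): q2.
They match, so y = b drives D around a cycle from q2 back to itself; pumping y any number of times keeps D in q2 before reading z, and xyⁱz ∈ L(D) for every i ≥ 0.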